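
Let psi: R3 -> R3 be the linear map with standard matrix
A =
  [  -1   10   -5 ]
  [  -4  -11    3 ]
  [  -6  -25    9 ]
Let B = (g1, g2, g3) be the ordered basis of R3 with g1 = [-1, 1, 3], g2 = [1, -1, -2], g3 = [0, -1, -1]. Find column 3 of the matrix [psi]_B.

[3, -2, -3]

Column 3 of [psi]_B is the B-coordinate vector of psi(g3).
In standard coordinates psi(g3) = A g3 = [-5, 8, 16].
Converting to B: [-5, 8, 16] = 3g1 - 2g2 - 3g3, so the coordinate vector is [3, -2, -3].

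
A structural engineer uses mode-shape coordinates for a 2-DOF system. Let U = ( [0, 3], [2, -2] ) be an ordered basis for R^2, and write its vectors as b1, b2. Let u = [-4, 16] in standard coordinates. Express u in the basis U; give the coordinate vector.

[4, -2]

Write u = c_1 b1 + c_2 b2 and solve for the c_i.
System: 0c_1 + 2c_2 = -4, 3c_1 - 2c_2 = 16; solving gives c_1 = 4, c_2 = -2.
Check: 4b1 - 2b2 = [-4, 16].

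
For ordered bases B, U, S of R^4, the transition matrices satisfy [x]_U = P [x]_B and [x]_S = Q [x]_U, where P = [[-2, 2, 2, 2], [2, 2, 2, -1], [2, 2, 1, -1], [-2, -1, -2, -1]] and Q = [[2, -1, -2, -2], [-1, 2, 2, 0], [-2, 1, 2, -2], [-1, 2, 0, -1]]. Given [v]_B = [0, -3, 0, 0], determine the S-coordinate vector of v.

[0, -18, -12, -9]

Apply P to get U-coordinates [-6, -6, -6, 3], then Q to get S-coordinates.
The result is [v]_S = [0, -18, -12, -9].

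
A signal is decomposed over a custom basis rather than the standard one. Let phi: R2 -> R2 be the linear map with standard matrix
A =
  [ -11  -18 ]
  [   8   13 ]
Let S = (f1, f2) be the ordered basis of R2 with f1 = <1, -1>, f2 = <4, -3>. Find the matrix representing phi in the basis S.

The j-th column of [phi]_S is [phi(fj)]_S.
phi(f1) = A f1 = <7, -5> = -f1 + 2f2, so column 1 is <-1, 2>.
Repeating for f2 and assembling the columns gives [[-1, -2], [2, 3]].

[[-1, -2], [2, 3]]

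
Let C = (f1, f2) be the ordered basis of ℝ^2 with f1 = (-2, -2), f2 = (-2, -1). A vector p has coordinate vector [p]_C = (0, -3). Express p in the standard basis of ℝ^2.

p = M [p]_C, where M has columns f1, f2.
Carrying out the matrix-vector product, p = (6, 3).

(6, 3)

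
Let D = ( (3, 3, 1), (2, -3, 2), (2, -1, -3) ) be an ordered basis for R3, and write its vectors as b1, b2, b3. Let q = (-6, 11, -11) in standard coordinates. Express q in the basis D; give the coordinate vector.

[q]_D is the unique c with M c = q, where M has columns b1, ..., b3.
Gaussian elimination on [M | q] yields c = (0, -4, 1).
Check: 0·b1 - 4b2 + b3 = (-6, 11, -11).

(0, -4, 1)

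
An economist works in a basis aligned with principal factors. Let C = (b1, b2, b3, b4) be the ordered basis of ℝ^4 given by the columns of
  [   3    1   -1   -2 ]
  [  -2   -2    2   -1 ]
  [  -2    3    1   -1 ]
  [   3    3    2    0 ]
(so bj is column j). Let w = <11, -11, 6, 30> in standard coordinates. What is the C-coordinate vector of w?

<4, 4, 3, 1>

Write w = c_1 b1 + ... + c_4 b4 and solve for the c_i.
Solving this 4x4 system gives c = (4, 4, 3, 1).
Check: 4b1 + 4b2 + 3b3 + b4 = <11, -11, 6, 30>.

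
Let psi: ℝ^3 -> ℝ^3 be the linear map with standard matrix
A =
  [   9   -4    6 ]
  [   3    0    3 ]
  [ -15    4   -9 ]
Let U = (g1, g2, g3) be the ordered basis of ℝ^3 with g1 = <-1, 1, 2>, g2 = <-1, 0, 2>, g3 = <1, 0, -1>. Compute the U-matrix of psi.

[[3, 3, 0], [-3, -3, -3], [-1, 3, 0]]

With P the matrix whose columns are g1, ..., g3, [psi]_U = P^(-1) A P.
Column by column: psi(g1) = A g1 = <-1, 3, 1>; its U-coordinates <3, -3, -1> give column 1.
Continuing for each basis vector yields [psi]_U = [[3, 3, 0], [-3, -3, -3], [-1, 3, 0]].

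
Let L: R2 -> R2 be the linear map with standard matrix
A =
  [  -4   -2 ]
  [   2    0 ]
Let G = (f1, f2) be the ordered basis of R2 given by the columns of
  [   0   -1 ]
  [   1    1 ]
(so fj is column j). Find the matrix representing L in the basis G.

[[-2, 0], [2, -2]]

The j-th column of [L]_G is [L(fj)]_G.
L(f1) = A f1 = <-2, 0> = -2f1 + 2f2, so column 1 is <-2, 2>.
Repeating for f2 and assembling the columns gives [[-2, 0], [2, -2]].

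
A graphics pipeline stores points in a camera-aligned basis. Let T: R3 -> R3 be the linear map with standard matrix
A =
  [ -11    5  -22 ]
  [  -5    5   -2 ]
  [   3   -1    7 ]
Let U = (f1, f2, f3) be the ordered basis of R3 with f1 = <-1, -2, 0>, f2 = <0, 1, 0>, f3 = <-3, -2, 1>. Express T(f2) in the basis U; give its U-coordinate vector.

<-2, -1, -1>

Compute T(f2) = A f2 = <5, 5, -1> in standard coordinates.
Then write this in U-coordinates: solve for y in y_1 f1 + ... + y_3 f3 = <5, 5, -1>.
This gives y = <-2, -1, -1>, which is column 2 of [T]_U.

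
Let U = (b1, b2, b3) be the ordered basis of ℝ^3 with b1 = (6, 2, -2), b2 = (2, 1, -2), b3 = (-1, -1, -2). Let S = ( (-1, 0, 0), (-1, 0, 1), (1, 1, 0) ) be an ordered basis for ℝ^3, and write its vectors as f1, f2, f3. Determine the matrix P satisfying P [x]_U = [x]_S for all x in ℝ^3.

[[-2, 1, 2], [-2, -2, -2], [2, 1, -1]]

Take x = bj: its U-coordinates are the j-th standard unit vector, so P e_j — column j of P — equals [bj]_S.
b1 = -2f1 - 2f2 + 2f3, giving column 1 = (-2, -2, 2); repeating for each j gives P = [[-2, 1, 2], [-2, -2, -2], [2, 1, -1]].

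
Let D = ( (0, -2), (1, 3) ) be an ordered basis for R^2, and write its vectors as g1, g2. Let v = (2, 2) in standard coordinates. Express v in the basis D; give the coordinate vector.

Write v = c_1 g1 + c_2 g2 and solve for the c_i.
System: 0c_1 + c_2 = 2, -2c_1 + 3c_2 = 2; solving gives c_1 = 2, c_2 = 2.
Check: 2g1 + 2g2 = (2, 2).

(2, 2)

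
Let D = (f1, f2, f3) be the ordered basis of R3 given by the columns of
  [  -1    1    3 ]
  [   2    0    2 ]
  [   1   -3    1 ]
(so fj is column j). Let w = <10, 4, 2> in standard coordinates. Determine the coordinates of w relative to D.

<-1, 0, 3>

Write w = c_1 f1 + ... + c_3 f3 and solve for the c_i.
Gaussian elimination on [M | w] yields c = (-1, 0, 3).
Check: -f1 + 0·f2 + 3f3 = <10, 4, 2>.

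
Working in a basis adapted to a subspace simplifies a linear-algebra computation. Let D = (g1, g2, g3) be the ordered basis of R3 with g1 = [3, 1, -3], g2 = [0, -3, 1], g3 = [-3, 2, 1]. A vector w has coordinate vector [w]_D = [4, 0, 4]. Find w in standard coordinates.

[0, 12, -8]

The coordinates say w = 4g1 + 0·g2 + 4g3; adding the scaled basis vectors gives [0, 12, -8].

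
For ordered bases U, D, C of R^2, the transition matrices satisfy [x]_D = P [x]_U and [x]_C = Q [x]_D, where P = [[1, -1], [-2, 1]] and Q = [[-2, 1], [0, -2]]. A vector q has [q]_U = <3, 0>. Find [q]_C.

<-12, 12>

Apply P to get D-coordinates <3, -6>, then Q to get C-coordinates.
The result is [q]_C = <-12, 12>.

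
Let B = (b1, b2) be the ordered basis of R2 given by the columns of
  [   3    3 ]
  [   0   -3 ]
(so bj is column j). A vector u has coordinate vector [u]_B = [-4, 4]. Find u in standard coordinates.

[0, -12]

By definition u = -4b1 + 4b2.
Summing componentwise gives [0, -12].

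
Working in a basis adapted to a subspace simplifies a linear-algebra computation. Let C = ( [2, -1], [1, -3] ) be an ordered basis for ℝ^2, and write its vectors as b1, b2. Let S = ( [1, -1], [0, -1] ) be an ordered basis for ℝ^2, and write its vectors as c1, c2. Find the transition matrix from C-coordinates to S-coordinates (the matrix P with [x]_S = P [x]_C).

Take x = bj: its C-coordinates are the j-th standard unit vector, so P e_j — column j of P — equals [bj]_S.
b1 = 2c1 - c2, giving column 1 = [2, -1]; repeating for each j gives P = [[2, 1], [-1, 2]].

[[2, 1], [-1, 2]]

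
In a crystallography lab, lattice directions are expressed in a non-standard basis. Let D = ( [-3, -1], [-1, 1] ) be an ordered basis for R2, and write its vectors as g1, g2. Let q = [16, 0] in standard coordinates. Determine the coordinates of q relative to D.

Write q = c_1 g1 + c_2 g2 and solve for the c_i.
System: -3c_1 - c_2 = 16, -c_1 + c_2 = 0; solving gives c_1 = -4, c_2 = -4.
Check: -4g1 - 4g2 = [16, 0].

[-4, -4]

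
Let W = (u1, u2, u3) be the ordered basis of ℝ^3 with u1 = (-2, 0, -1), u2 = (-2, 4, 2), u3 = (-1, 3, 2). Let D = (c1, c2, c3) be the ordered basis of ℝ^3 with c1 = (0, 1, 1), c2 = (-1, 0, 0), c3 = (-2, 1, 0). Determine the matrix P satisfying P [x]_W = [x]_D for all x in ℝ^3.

Take x = uj: its W-coordinates are the j-th standard unit vector, so P e_j — column j of P — equals [uj]_D.
u1 = -c1 + 0·c2 + c3, giving column 1 = (-1, 0, 1); repeating for each j gives P = [[-1, 2, 2], [0, -2, -1], [1, 2, 1]].

[[-1, 2, 2], [0, -2, -1], [1, 2, 1]]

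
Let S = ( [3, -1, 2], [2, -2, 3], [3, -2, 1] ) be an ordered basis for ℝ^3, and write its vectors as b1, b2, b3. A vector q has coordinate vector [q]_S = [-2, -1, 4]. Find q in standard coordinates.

[4, -4, -3]

By definition q = -2b1 - b2 + 4b3.
Summing componentwise gives [4, -4, -3].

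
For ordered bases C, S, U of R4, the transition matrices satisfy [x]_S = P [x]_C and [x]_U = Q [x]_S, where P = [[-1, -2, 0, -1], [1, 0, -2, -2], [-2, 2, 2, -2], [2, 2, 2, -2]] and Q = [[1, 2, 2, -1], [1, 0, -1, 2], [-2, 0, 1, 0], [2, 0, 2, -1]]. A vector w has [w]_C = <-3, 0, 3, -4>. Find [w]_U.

Apply P to get S-coordinates <7, -1, 20, 8>, then Q to get U-coordinates.
The result is [w]_U = <37, 3, 6, 46>.

<37, 3, 6, 46>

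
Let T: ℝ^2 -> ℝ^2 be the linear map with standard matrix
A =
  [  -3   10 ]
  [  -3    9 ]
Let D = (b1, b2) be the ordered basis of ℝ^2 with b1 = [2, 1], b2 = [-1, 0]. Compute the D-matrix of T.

[[3, 3], [2, 3]]

The j-th column of [T]_D is [T(bj)]_D.
T(b1) = A b1 = [4, 3] = 3b1 + 2b2, so column 1 is [3, 2].
Repeating for b2 and assembling the columns gives [[3, 3], [2, 3]].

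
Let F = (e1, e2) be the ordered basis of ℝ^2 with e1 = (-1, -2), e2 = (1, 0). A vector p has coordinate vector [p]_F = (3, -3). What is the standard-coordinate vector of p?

The coordinates say p = 3e1 - 3e2; adding the scaled basis vectors gives (-6, -6).

(-6, -6)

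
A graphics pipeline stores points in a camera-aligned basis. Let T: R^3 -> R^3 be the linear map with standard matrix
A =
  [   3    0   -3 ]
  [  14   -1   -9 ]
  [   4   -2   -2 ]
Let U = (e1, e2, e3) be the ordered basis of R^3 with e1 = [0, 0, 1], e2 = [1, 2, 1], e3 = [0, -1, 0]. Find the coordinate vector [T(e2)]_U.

Column 2 of [T]_U is the U-coordinate vector of T(e2).
In standard coordinates T(e2) = A e2 = [0, 3, -2].
Converting to U: [0, 3, -2] = -2e1 + 0·e2 - 3e3, so the coordinate vector is [-2, 0, -3].

[-2, 0, -3]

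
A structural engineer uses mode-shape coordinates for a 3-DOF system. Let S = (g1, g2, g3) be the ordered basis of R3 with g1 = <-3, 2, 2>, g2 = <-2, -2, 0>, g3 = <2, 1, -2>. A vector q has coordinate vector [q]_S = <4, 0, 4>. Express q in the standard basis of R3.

q = M [q]_S, where M has columns g1, ..., g3.
Carrying out the matrix-vector product, q = <-4, 12, 0>.

<-4, 12, 0>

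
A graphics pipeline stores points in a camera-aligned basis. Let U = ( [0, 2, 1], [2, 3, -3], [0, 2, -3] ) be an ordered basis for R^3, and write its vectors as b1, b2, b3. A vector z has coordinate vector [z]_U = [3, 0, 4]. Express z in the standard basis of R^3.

[0, 14, -9]

The coordinates say z = 3b1 + 0·b2 + 4b3; adding the scaled basis vectors gives [0, 14, -9].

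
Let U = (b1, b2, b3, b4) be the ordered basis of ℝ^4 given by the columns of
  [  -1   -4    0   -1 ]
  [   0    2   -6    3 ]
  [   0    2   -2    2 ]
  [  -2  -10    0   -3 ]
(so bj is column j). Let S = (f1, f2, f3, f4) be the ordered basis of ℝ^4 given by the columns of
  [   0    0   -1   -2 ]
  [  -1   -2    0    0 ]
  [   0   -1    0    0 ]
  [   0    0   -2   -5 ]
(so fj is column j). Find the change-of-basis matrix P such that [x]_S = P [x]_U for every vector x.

Column j of P is [bj]_S, since P maps U-coordinates to S-coordinates.
Expressing b1 in S: b1 = 0·f1 + 0·f2 + f3 + 0·f4, so column 1 of P is (0, 0, 1, 0).
Doing the same for each bj gives P = [[0, 2, 2, 1], [0, -2, 2, -2], [1, 0, 0, -1], [0, 2, 0, 1]].

[[0, 2, 2, 1], [0, -2, 2, -2], [1, 0, 0, -1], [0, 2, 0, 1]]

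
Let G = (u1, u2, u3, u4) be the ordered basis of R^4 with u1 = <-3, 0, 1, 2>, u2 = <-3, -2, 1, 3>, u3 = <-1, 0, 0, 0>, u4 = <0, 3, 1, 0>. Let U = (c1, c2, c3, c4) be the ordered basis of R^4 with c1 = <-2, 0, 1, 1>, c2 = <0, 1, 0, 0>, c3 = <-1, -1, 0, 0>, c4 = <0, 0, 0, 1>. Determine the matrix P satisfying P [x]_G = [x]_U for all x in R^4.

[[1, 1, 0, 1], [1, -1, 1, 1], [1, 1, 1, -2], [1, 2, 0, -1]]

Column j of P is [uj]_U, since P maps G-coordinates to U-coordinates.
Expressing u1 in U: u1 = c1 + c2 + c3 + c4, so column 1 of P is <1, 1, 1, 1>.
Doing the same for each uj gives P = [[1, 1, 0, 1], [1, -1, 1, 1], [1, 1, 1, -2], [1, 2, 0, -1]].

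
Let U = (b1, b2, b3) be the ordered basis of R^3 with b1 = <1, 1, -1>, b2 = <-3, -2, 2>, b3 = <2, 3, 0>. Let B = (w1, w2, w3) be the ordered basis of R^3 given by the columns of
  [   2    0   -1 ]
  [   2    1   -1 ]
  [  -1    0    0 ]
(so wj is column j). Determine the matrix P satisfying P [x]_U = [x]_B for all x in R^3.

Take x = bj: its U-coordinates are the j-th standard unit vector, so P e_j — column j of P — equals [bj]_B.
b1 = w1 + 0·w2 + w3, giving column 1 = <1, 0, 1>; repeating for each j gives P = [[1, -2, 0], [0, 1, 1], [1, -1, -2]].

[[1, -2, 0], [0, 1, 1], [1, -1, -2]]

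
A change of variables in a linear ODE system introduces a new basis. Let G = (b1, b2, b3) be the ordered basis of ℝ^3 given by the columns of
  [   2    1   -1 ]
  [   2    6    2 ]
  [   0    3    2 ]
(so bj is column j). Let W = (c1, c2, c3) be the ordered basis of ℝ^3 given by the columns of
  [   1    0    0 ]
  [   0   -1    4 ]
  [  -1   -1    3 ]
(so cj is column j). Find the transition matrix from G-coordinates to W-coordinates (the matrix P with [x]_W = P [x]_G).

Column j of P is [bj]_W, since P maps G-coordinates to W-coordinates.
Expressing b1 in W: b1 = 2c1 - 2c2 + 0·c3, so column 1 of P is [2, -2, 0].
Doing the same for each bj gives P = [[2, 1, -1], [-2, 2, 2], [0, 2, 1]].

[[2, 1, -1], [-2, 2, 2], [0, 2, 1]]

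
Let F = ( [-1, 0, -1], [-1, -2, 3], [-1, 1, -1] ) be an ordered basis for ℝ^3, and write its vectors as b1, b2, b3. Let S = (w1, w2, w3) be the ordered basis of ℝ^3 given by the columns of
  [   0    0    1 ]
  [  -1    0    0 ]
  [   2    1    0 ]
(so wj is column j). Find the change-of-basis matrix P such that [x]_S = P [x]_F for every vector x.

Take x = bj: its F-coordinates are the j-th standard unit vector, so P e_j — column j of P — equals [bj]_S.
b1 = 0·w1 - w2 - w3, giving column 1 = [0, -1, -1]; repeating for each j gives P = [[0, 2, -1], [-1, -1, 1], [-1, -1, -1]].

[[0, 2, -1], [-1, -1, 1], [-1, -1, -1]]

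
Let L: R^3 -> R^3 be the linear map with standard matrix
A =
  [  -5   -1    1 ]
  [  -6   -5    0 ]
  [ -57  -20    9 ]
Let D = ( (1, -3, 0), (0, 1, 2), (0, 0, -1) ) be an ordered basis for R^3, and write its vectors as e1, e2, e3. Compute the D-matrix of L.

Let P have columns e1, ..., e3. Then [L]_D = P^(-1) A P.
Here det P = -1, so P^(-1) is integer; computing A P first and then P^(-1)(A P) gives [[-2, 1, -1], [3, -2, -3], [3, -2, 3]].

[[-2, 1, -1], [3, -2, -3], [3, -2, 3]]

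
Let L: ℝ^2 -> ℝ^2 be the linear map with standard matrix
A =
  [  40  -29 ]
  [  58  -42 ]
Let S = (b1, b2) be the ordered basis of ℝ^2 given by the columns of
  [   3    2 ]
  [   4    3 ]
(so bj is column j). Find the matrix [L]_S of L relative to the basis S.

[[0, -1], [2, -2]]

Let P have columns b1, b2. Then [L]_S = P^(-1) A P.
Here det P = 1, so P^(-1) is integer; computing A P first and then P^(-1)(A P) gives [[0, -1], [2, -2]].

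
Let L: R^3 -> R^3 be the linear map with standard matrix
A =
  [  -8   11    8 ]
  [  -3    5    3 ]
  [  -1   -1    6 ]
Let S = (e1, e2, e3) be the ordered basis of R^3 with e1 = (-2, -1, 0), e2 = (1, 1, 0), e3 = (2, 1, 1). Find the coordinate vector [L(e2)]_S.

(-3, 1, -2)

Column 2 of [L]_S is the S-coordinate vector of L(e2).
In standard coordinates L(e2) = A e2 = (3, 2, -2).
Converting to S: (3, 2, -2) = -3e1 + e2 - 2e3, so the coordinate vector is (-3, 1, -2).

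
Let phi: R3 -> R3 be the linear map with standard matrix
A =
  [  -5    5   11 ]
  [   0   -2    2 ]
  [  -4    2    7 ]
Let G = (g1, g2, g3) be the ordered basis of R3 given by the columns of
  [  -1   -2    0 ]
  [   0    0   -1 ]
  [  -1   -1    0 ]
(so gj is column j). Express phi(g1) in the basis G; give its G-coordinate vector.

[0, 3, 2]

Compute phi(g1) = A g1 = [-6, -2, -3] in standard coordinates.
Then write this in G-coordinates: solve for y in y_1 g1 + ... + y_3 g3 = [-6, -2, -3].
This gives y = [0, 3, 2], which is column 1 of [phi]_G.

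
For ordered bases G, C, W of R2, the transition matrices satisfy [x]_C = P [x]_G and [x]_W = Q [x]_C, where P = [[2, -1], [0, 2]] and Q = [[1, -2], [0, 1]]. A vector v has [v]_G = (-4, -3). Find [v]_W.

Composing the changes, [v]_W = Q P [v]_G.
Q P = [[2, -5], [0, 2]]; applying this to (-4, -3) gives (7, -6).

(7, -6)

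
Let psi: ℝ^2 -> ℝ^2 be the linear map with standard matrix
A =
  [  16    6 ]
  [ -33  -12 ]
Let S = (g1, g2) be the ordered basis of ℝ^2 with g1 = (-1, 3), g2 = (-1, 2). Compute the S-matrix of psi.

The j-th column of [psi]_S is [psi(gj)]_S.
psi(g1) = A g1 = (2, -3) = g1 - 3g2, so column 1 is (1, -3).
Repeating for g2 and assembling the columns gives [[1, 1], [-3, 3]].

[[1, 1], [-3, 3]]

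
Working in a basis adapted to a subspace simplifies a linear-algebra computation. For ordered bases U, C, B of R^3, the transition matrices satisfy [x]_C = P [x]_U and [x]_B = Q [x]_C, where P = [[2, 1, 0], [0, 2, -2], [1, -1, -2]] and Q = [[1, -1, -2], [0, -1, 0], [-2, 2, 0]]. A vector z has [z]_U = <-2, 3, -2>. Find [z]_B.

Composing the changes, [z]_B = Q P [z]_U.
Q P = [[0, 1, 6], [0, -2, 2], [-4, 2, -4]]; applying this to <-2, 3, -2> gives <-9, -10, 22>.

<-9, -10, 22>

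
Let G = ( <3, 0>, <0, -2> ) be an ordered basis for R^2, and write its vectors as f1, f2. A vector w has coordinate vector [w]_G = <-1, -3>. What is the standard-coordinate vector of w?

By definition w = -f1 - 3f2.
Summing componentwise gives <-3, 6>.

<-3, 6>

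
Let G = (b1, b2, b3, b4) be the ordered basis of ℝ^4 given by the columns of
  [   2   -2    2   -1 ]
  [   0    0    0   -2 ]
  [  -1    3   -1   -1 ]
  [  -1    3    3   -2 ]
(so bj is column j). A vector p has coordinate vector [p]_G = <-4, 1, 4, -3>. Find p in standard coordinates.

By definition p = -4b1 + b2 + 4b3 - 3b4.
Summing componentwise gives <1, 6, 6, 25>.

<1, 6, 6, 25>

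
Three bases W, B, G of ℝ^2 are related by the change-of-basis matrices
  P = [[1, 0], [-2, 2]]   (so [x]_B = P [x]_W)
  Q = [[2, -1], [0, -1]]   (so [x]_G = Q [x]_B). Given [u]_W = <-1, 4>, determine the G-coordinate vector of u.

<-12, -10>

Apply P to get B-coordinates <-1, 10>, then Q to get G-coordinates.
The result is [u]_G = <-12, -10>.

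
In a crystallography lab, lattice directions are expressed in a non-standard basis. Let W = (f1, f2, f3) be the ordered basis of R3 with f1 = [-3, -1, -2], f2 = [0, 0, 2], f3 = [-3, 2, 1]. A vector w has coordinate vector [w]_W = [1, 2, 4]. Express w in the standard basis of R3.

[-15, 7, 6]

w = M [w]_W, where M has columns f1, ..., f3.
Carrying out the matrix-vector product, w = [-15, 7, 6].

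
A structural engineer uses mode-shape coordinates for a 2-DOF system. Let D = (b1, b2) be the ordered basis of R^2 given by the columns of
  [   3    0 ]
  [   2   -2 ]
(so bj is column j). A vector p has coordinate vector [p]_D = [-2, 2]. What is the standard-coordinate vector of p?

[-6, -8]

The coordinates say p = -2b1 + 2b2; adding the scaled basis vectors gives [-6, -8].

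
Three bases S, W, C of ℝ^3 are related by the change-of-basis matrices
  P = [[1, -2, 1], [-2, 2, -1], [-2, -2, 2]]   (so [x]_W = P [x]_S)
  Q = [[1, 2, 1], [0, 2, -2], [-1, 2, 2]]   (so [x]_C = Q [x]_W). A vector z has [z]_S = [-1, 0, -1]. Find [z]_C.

[4, 6, 8]

Composing the changes, [z]_C = Q P [z]_S.
Q P = [[-5, 0, 1], [0, 8, -6], [-9, 2, 1]]; applying this to [-1, 0, -1] gives [4, 6, 8].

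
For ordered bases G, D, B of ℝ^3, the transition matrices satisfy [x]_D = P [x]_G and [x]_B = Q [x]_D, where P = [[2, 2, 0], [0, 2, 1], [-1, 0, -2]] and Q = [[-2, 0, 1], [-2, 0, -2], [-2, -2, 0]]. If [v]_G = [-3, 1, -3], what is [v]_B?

Composing the changes, [v]_B = Q P [v]_G.
Q P = [[-5, -4, -2], [-2, -4, 4], [-4, -8, -2]]; applying this to [-3, 1, -3] gives [17, -10, 10].

[17, -10, 10]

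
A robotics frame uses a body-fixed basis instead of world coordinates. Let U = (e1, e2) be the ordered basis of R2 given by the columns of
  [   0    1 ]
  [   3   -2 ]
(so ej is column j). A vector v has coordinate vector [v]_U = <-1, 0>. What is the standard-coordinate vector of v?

v = M [v]_U, where M has columns e1, e2.
Carrying out the matrix-vector product, v = <0, -3>.

<0, -3>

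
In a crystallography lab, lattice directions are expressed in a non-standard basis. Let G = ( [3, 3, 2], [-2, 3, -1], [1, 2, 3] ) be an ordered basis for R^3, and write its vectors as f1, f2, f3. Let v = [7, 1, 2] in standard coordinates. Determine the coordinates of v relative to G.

We seek scalars with c_1 f1 + ... + c_3 f3 = v; equivalently solve M c = v where the columns of M are f1, ..., f3.
Solving this 3x3 system gives c = (2, -1, -1).
Check: 2f1 - f2 - f3 = [7, 1, 2].

[2, -1, -1]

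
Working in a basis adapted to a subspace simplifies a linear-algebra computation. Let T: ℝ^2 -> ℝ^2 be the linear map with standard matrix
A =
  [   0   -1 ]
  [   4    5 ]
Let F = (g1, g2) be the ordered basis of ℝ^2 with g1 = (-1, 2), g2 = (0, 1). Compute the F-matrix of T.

With P the matrix whose columns are g1, g2, [T]_F = P^(-1) A P.
Column by column: T(g1) = A g1 = (-2, 6); its F-coordinates (2, 2) give column 1.
Continuing for each basis vector yields [T]_F = [[2, 1], [2, 3]].

[[2, 1], [2, 3]]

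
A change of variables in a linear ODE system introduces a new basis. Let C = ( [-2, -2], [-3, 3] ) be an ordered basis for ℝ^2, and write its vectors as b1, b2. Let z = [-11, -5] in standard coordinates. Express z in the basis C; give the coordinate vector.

[4, 1]

Write z = c_1 b1 + c_2 b2 and solve for the c_i.
System: -2c_1 - 3c_2 = -11, -2c_1 + 3c_2 = -5; solving gives c_1 = 4, c_2 = 1.
Check: 4b1 + b2 = [-11, -5].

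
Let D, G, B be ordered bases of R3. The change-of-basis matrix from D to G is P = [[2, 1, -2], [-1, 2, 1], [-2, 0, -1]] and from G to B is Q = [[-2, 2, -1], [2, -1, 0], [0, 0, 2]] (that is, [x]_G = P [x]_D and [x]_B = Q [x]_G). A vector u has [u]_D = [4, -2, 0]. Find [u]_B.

[-20, 20, -16]

First [u]_G = P [u]_D = [6, -8, -8].
Then [u]_B = Q [u]_G = [-20, 20, -16].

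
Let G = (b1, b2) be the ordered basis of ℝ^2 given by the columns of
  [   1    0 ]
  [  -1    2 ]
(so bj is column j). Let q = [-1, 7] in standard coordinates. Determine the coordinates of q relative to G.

[-1, 3]

[q]_G is the unique c with M c = q, where M has columns b1, b2.
System: c_1 + 0c_2 = -1, -c_1 + 2c_2 = 7; solving gives c_1 = -1, c_2 = 3.
Check: -b1 + 3b2 = [-1, 7].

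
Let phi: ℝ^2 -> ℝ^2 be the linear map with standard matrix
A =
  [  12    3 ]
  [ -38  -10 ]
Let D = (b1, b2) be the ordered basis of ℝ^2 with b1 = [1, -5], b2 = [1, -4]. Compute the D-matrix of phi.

[[0, -2], [-3, 2]]

The j-th column of [phi]_D is [phi(bj)]_D.
phi(b1) = A b1 = [-3, 12] = 0·b1 - 3b2, so column 1 is [0, -3].
Repeating for b2 and assembling the columns gives [[0, -2], [-3, 2]].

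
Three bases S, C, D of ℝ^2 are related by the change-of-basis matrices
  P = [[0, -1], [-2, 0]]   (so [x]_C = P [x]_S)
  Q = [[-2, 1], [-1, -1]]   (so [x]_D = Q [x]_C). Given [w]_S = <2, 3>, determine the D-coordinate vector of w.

<2, 7>

Composing the changes, [w]_D = Q P [w]_S.
Q P = [[-2, 2], [2, 1]]; applying this to <2, 3> gives <2, 7>.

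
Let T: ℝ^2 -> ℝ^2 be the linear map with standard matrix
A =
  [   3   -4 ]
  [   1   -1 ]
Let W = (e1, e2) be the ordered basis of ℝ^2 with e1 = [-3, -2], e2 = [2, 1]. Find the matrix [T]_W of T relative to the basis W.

[[1, 0], [1, 1]]

The j-th column of [T]_W is [T(ej)]_W.
T(e1) = A e1 = [-1, -1] = e1 + e2, so column 1 is [1, 1].
Repeating for e2 and assembling the columns gives [[1, 0], [1, 1]].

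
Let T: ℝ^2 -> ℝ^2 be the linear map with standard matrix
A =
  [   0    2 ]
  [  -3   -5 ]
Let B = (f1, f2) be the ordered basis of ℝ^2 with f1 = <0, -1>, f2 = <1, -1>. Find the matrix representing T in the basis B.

The j-th column of [T]_B is [T(fj)]_B.
T(f1) = A f1 = <-2, 5> = -3f1 - 2f2, so column 1 is <-3, -2>.
Repeating for f2 and assembling the columns gives [[-3, 0], [-2, -2]].

[[-3, 0], [-2, -2]]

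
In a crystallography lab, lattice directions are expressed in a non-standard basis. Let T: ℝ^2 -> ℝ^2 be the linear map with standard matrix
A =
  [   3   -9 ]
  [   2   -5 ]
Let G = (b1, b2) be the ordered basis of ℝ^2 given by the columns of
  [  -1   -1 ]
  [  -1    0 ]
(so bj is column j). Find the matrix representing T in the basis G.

The j-th column of [T]_G is [T(bj)]_G.
T(b1) = A b1 = [6, 3] = -3b1 - 3b2, so column 1 is [-3, -3].
Repeating for b2 and assembling the columns gives [[-3, 2], [-3, 1]].

[[-3, 2], [-3, 1]]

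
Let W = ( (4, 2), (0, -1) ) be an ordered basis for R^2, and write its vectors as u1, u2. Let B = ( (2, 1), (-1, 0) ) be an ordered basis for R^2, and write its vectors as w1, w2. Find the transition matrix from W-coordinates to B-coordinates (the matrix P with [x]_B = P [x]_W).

[[2, -1], [0, -2]]

Column j of P is [uj]_B, since P maps W-coordinates to B-coordinates.
Expressing u1 in B: u1 = 2w1 + 0·w2, so column 1 of P is (2, 0).
Doing the same for each uj gives P = [[2, -1], [0, -2]].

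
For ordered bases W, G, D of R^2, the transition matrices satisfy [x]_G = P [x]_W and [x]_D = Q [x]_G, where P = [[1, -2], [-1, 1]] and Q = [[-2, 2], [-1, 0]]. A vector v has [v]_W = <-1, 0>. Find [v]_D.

<4, 1>

Apply P to get G-coordinates <-1, 1>, then Q to get D-coordinates.
The result is [v]_D = <4, 1>.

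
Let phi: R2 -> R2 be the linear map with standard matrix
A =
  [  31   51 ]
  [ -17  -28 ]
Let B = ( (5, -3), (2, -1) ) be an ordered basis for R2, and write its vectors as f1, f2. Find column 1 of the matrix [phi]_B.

(0, 1)

Column 1 of [phi]_B is the B-coordinate vector of phi(f1).
In standard coordinates phi(f1) = A f1 = (2, -1).
Converting to B: (2, -1) = 0·f1 + f2, so the coordinate vector is (0, 1).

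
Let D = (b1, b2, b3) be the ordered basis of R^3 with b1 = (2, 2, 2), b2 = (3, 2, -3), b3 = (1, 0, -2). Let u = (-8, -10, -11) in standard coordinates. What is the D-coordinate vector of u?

(-4, -1, 3)

We seek scalars with c_1 b1 + ... + c_3 b3 = u; equivalently solve M c = u where the columns of M are b1, ..., b3.
Solving this 3x3 system gives c = (-4, -1, 3).
Check: -4b1 - b2 + 3b3 = (-8, -10, -11).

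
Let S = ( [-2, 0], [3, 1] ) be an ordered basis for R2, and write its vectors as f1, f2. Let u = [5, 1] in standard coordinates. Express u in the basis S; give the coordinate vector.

[u]_S is the unique c with M c = u, where M has columns f1, f2.
System: -2c_1 + 3c_2 = 5, 0c_1 + c_2 = 1; solving gives c_1 = -1, c_2 = 1.
Check: -f1 + f2 = [5, 1].

[-1, 1]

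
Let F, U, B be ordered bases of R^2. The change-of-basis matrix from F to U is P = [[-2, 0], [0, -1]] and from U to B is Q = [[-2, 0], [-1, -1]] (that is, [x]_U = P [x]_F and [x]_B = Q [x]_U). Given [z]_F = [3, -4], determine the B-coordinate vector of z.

Composing the changes, [z]_B = Q P [z]_F.
Q P = [[4, 0], [2, 1]]; applying this to [3, -4] gives [12, 2].

[12, 2]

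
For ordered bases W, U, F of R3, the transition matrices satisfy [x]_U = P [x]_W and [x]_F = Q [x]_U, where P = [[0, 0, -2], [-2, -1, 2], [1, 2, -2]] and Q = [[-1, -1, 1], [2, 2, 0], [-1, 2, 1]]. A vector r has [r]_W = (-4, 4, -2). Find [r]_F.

Composing the changes, [r]_F = Q P [r]_W.
Q P = [[3, 3, -2], [-4, -2, 0], [-3, 0, 4]]; applying this to (-4, 4, -2) gives (4, 8, 4).

(4, 8, 4)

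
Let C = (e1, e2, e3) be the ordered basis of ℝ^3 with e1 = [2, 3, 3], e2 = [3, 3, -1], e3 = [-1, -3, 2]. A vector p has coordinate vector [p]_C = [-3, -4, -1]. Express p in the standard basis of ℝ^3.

[-17, -18, -7]

The coordinates say p = -3e1 - 4e2 - e3; adding the scaled basis vectors gives [-17, -18, -7].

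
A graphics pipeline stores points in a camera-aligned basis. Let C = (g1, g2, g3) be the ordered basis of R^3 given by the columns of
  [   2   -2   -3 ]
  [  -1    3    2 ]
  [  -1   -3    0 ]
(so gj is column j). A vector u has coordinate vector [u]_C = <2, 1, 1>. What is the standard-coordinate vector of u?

<-1, 3, -5>

By definition u = 2g1 + g2 + g3.
Summing componentwise gives <-1, 3, -5>.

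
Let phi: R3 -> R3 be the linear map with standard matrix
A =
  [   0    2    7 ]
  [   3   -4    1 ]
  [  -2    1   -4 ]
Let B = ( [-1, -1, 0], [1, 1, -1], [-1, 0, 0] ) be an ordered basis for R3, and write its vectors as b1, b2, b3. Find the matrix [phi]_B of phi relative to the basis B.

Let P have columns b1, ..., b3. Then [phi]_B = P^(-1) A P.
Here det P = -1, so P^(-1) is integer; computing A P first and then P^(-1)(A P) gives [[-2, -1, 1], [-1, -3, -2], [3, 3, -3]].

[[-2, -1, 1], [-1, -3, -2], [3, 3, -3]]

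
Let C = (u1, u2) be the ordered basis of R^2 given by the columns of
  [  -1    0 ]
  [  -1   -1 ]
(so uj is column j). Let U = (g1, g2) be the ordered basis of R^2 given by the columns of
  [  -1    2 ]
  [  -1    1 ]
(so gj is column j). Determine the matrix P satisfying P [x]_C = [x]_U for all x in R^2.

[[1, 2], [0, 1]]

Let M have columns uj and N have columns gj. Then for every x, N [x]_U = x = M [x]_C, so P = N^(-1) M.
Since det N = 1, N^(-1) has integer entries; multiplying gives P = [[1, 2], [0, 1]].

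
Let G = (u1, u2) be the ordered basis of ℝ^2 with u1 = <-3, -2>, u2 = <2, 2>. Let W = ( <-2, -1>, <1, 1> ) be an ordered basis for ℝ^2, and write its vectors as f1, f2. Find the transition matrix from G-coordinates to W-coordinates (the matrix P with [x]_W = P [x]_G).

Column j of P is [uj]_W, since P maps G-coordinates to W-coordinates.
Expressing u1 in W: u1 = f1 - f2, so column 1 of P is <1, -1>.
Doing the same for each uj gives P = [[1, 0], [-1, 2]].

[[1, 0], [-1, 2]]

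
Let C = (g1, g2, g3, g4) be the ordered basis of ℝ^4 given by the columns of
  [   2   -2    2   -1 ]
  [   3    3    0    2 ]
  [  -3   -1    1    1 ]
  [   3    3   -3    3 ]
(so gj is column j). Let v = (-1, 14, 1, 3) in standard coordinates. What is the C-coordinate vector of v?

(0, 4, 4, 1)

[v]_C is the unique c with M c = v, where M has columns g1, ..., g4.
Gaussian elimination on [M | v] yields c = (0, 4, 4, 1).
Check: 0·g1 + 4g2 + 4g3 + g4 = (-1, 14, 1, 3).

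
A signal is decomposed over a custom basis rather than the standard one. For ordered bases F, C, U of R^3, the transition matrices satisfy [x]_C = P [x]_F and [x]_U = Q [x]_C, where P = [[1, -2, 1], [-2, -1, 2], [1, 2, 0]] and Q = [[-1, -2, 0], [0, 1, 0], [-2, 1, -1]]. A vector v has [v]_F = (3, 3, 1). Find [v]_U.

First [v]_C = P [v]_F = (-2, -7, 9).
Then [v]_U = Q [v]_C = (16, -7, -12).

(16, -7, -12)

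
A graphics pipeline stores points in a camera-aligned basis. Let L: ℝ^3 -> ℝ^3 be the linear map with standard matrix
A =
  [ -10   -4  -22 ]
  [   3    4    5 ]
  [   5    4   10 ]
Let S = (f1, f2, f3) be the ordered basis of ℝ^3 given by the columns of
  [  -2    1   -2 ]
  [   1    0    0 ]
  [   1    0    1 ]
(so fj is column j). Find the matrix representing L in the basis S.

[[3, 3, -1], [2, 0, -2], [1, 2, 1]]

Let P have columns f1, ..., f3. Then [L]_S = P^(-1) A P.
Here det P = -1, so P^(-1) is integer; computing A P first and then P^(-1)(A P) gives [[3, 3, -1], [2, 0, -2], [1, 2, 1]].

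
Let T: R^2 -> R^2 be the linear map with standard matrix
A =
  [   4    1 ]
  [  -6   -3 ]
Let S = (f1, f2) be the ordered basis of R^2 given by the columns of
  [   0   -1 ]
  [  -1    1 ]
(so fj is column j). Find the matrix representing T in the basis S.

The j-th column of [T]_S is [T(fj)]_S.
T(f1) = A f1 = (-1, 3) = -2f1 + f2, so column 1 is (-2, 1).
Repeating for f2 and assembling the columns gives [[-2, 0], [1, 3]].

[[-2, 0], [1, 3]]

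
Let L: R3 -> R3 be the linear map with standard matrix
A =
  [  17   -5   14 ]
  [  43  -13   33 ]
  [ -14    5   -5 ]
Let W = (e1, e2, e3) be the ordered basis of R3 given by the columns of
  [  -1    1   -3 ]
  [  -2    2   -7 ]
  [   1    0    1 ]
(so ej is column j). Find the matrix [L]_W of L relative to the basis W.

Let P have columns e1, ..., e3. Then [L]_W = P^(-1) A P.
Here det P = -1, so P^(-1) is integer; computing A P first and then P^(-1)(A P) gives [[1, -1, 1], [2, -3, 2], [-2, -3, 1]].

[[1, -1, 1], [2, -3, 2], [-2, -3, 1]]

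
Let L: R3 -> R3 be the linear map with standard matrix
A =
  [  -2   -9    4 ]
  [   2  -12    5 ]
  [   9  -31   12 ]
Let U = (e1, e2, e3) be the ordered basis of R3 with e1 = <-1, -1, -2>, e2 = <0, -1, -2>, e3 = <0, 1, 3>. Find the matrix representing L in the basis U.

With P the matrix whose columns are e1, ..., e3, [L]_U = P^(-1) A P.
Column by column: L(e1) = A e1 = <3, 0, -2>; its U-coordinates <-3, 1, -2> give column 1.
Continuing for each basis vector yields [L]_U = [[-3, -1, -3], [1, 2, -1], [-2, 3, -1]].

[[-3, -1, -3], [1, 2, -1], [-2, 3, -1]]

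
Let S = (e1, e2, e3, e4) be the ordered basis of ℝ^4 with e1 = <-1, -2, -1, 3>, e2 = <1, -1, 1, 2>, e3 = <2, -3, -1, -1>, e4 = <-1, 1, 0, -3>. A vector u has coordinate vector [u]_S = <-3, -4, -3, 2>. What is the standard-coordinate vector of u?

<-9, 21, 2, -20>

u = M [u]_S, where M has columns e1, ..., e4.
Carrying out the matrix-vector product, u = <-9, 21, 2, -20>.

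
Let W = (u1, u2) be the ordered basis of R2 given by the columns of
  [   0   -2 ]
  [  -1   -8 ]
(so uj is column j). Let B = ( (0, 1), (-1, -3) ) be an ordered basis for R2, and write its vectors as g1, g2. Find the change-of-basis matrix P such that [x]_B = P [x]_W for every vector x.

Let M have columns uj and N have columns gj. Then for every x, N [x]_B = x = M [x]_W, so P = N^(-1) M.
Since det N = 1, N^(-1) has integer entries; multiplying gives P = [[-1, -2], [0, 2]].

[[-1, -2], [0, 2]]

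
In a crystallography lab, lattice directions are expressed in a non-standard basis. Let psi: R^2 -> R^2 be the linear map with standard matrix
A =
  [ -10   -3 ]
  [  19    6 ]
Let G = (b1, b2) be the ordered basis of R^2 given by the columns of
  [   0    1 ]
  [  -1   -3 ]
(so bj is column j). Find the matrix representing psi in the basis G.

With P the matrix whose columns are b1, b2, [psi]_G = P^(-1) A P.
Column by column: psi(b1) = A b1 = (3, -6); its G-coordinates (-3, 3) give column 1.
Continuing for each basis vector yields [psi]_G = [[-3, 2], [3, -1]].

[[-3, 2], [3, -1]]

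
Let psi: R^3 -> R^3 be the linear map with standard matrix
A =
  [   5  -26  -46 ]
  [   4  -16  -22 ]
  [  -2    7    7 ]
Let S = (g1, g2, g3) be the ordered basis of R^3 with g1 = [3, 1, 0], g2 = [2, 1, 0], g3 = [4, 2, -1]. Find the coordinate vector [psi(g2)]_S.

[0, -2, -3]

Column 2 of [psi]_S is the S-coordinate vector of psi(g2).
In standard coordinates psi(g2) = A g2 = [-16, -8, 3].
Converting to S: [-16, -8, 3] = 0·g1 - 2g2 - 3g3, so the coordinate vector is [0, -2, -3].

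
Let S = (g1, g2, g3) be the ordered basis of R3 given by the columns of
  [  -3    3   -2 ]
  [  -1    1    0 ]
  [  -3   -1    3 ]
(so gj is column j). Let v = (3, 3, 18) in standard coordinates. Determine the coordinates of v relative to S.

(-3, 0, 3)

[v]_S is the unique c with M c = v, where M has columns g1, ..., g3.
Solving this 3x3 system gives c = (-3, 0, 3).
Check: -3g1 + 0·g2 + 3g3 = (3, 3, 18).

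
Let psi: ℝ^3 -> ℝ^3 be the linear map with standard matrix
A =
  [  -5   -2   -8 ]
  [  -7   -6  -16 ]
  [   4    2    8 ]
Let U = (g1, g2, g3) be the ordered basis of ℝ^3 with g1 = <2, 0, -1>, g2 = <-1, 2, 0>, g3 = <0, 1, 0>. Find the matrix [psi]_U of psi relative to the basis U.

[[0, 0, -2], [2, -1, -2], [-2, -3, -2]]

The j-th column of [psi]_U is [psi(gj)]_U.
psi(g1) = A g1 = <-2, 2, 0> = 0·g1 + 2g2 - 2g3, so column 1 is <0, 2, -2>.
Repeating for g2, g3 and assembling the columns gives [[0, 0, -2], [2, -1, -2], [-2, -3, -2]].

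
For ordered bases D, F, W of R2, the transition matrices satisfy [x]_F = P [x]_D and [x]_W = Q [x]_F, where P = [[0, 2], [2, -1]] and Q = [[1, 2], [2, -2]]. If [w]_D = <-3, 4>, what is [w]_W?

Composing the changes, [w]_W = Q P [w]_D.
Q P = [[4, 0], [-4, 6]]; applying this to <-3, 4> gives <-12, 36>.

<-12, 36>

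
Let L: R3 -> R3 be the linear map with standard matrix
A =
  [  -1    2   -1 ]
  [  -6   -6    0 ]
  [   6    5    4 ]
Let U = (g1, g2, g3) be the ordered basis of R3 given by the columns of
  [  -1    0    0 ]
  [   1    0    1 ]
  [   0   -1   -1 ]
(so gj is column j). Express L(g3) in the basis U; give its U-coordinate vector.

(-3, 2, -3)

Column 3 of [L]_U is the U-coordinate vector of L(g3).
In standard coordinates L(g3) = A g3 = (3, -6, 1).
Converting to U: (3, -6, 1) = -3g1 + 2g2 - 3g3, so the coordinate vector is (-3, 2, -3).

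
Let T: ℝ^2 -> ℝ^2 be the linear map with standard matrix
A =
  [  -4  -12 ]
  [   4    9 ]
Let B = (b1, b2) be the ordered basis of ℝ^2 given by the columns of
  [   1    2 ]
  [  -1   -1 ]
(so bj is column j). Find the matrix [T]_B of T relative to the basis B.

With P the matrix whose columns are b1, b2, [T]_B = P^(-1) A P.
Column by column: T(b1) = A b1 = <8, -5>; its B-coordinates <2, 3> give column 1.
Continuing for each basis vector yields [T]_B = [[2, -2], [3, 3]].

[[2, -2], [3, 3]]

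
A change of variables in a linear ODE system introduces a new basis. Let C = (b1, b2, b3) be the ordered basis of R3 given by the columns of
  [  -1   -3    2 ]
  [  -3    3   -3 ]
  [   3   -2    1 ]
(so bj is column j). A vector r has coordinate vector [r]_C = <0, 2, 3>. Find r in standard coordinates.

<0, -3, -1>

The coordinates say r = 0·b1 + 2b2 + 3b3; adding the scaled basis vectors gives <0, -3, -1>.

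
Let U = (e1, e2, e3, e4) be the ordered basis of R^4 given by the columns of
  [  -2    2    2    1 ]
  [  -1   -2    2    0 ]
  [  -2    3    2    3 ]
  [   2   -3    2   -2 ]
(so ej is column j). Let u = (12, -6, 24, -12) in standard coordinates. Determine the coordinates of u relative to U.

Write u = c_1 e1 + ... + c_4 e4 and solve for the c_i.
Gaussian elimination on [M | u] yields c = (2, 4, 2, 4).
Check: 2e1 + 4e2 + 2e3 + 4e4 = (12, -6, 24, -12).

(2, 4, 2, 4)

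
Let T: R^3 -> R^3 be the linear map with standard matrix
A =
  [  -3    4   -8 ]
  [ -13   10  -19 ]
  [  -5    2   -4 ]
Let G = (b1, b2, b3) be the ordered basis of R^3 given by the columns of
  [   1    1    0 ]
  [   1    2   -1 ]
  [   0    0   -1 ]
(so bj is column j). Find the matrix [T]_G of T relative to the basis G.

With P the matrix whose columns are b1, ..., b3, [T]_G = P^(-1) A P.
Column by column: T(b1) = A b1 = <1, -3, -3>; its G-coordinates <2, -1, 3> give column 1.
Continuing for each basis vector yields [T]_G = [[2, 2, 1], [-1, 3, 3], [3, 1, -2]].

[[2, 2, 1], [-1, 3, 3], [3, 1, -2]]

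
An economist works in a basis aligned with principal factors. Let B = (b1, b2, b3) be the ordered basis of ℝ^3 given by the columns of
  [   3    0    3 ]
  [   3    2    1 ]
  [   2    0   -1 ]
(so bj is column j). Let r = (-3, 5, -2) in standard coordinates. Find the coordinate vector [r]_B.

Write r = c_1 b1 + ... + c_3 b3 and solve for the c_i.
Solving this 3x3 system gives c = (-1, 4, 0).
Check: -b1 + 4b2 + 0·b3 = (-3, 5, -2).

(-1, 4, 0)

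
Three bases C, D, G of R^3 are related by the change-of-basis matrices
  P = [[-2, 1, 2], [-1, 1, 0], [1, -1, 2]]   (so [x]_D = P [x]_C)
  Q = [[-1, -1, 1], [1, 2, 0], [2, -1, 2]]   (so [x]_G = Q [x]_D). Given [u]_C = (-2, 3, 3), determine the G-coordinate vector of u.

(-17, 23, 23)

Composing the changes, [u]_G = Q P [u]_C.
Q P = [[4, -3, 0], [-4, 3, 2], [-1, -1, 8]]; applying this to (-2, 3, 3) gives (-17, 23, 23).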